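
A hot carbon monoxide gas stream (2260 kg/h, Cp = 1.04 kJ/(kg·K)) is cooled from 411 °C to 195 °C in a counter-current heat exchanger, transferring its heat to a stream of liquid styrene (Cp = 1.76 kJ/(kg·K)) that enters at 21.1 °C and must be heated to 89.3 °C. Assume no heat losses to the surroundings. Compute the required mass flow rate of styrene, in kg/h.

Heat released by hot stream: Q = 2260 × 1.04 × (411 − 195) = 507690 kJ/h
Energy balance on cold side (adiabatic exchanger): Q = ṁ_c·Cp_c·(T_c,out − T_c,in)
ṁ_c = 507690 / [1.76 × (89.3 − 21.1)] = 4229.6 kg/h

ṁ_c = 4230 kg/h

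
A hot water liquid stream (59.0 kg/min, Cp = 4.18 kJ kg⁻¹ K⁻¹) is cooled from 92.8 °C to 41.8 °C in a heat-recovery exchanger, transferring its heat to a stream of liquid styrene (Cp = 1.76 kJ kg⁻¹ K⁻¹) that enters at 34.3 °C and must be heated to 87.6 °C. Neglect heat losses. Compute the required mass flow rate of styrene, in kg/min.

ṁ_c = 134 kg/min

Heat released by hot stream: Q = 59.0 × 4.18 × (92.8 − 41.8) = 12578 kJ/min
Energy balance on cold side (adiabatic exchanger): Q = ṁ_c·Cp_c·(T_c,out − T_c,in)
ṁ_c = 12578 / [1.76 × (87.6 − 34.3)] = 134.08 kg/min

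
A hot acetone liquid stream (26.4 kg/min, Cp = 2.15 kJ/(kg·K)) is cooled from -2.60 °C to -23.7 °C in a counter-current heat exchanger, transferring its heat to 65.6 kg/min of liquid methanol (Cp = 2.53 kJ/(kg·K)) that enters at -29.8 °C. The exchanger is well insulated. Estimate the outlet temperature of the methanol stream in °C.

T_c,out = -22.6 °C

Heat released by hot stream: Q = 26.4 × 2.15 × (-2.60 − -23.7) = 1197.6 kJ/min
Energy balance on cold side (adiabatic exchanger): Q = ṁ_c·Cp_c·(T_c,out − T_c,in)
T_c,out = -29.8 + 1197.6/(65.6 × 2.53) = -22.584 °C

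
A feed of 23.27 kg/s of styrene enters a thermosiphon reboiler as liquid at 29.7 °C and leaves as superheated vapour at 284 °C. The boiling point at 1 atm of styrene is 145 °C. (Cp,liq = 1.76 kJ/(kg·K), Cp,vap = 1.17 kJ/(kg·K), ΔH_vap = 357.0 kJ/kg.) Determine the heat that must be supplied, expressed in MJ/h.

liquid 29.7→145 °C: 202.93 kJ/kg
vaporisation at 145 °C: 357 kJ/kg
vapour 145→284 °C: 162.63 kJ/kg
Δh = 202.93 + 357 + 162.63 = 722.56 kJ/kg
Q = ṁ·Δh = 23.27 kg/s × 722.56 kJ/kg = 16814 kJ/s
|Q| = 16814 kW = 60530 MJ/h

Q = 60500 MJ/h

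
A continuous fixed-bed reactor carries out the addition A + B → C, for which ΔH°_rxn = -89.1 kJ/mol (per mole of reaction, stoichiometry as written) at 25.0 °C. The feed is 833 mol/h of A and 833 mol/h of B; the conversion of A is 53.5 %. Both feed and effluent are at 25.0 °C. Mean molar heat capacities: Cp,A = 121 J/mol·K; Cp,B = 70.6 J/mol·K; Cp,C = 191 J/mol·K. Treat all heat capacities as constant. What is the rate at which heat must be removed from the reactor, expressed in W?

Extent of reaction ξ = 0.535 × 833 = 445.66 mol/h
Reaction term: ξ·ΔH°_rxn = 445.66 × -89.1 = -39708 kJ/h
Q = ΔH = -39708 kJ/h = -11.03 kW
Heat removed = 11030 W

Q_out = 11000 W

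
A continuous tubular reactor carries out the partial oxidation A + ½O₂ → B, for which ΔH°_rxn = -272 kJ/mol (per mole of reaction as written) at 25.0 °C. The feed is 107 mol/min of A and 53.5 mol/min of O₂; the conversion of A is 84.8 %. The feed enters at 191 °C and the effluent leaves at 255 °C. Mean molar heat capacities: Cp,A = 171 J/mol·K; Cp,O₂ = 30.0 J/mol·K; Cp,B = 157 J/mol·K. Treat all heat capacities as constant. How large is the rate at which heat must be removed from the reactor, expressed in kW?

Q_out = 400 kW

Extent of reaction ξ = 0.848 × 107 = 90.736 mol/min
Reaction term: ξ·ΔH°_rxn = 90.736 × -272 = -24680 kJ/min
Sensible, feed 191→25 °C: -3303.7 kJ/min
Outlet flows (mol/min): A 16.264, O₂ 8.132, B 90.736
Sensible, products 25→255 °C: 3972.3 kJ/min
Q = ΔH = -24012 kJ/min = -400.19 kW
Heat removed = 400.19 kW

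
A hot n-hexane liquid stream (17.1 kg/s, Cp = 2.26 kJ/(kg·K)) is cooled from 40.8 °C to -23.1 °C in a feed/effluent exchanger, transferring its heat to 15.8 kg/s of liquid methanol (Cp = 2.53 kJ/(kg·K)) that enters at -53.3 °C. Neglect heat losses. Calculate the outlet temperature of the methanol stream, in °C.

Heat released by hot stream: Q = 17.1 × 2.26 × (40.8 − -23.1) = 2469.5 kJ/s
Energy balance on cold side (adiabatic exchanger): Q = ṁ_c·Cp_c·(T_c,out − T_c,in)
T_c,out = -53.3 + 2469.5/(15.8 × 2.53) = 8.4771 °C

T_c,out = 8.48 °C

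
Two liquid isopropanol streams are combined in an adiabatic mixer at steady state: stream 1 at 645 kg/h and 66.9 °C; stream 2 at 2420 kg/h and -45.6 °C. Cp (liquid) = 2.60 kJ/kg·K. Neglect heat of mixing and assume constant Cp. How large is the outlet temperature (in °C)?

T_out = -21.9 °C

Energy balance with Q = 0: Σ ṁᵢCp,ᵢ(T_out − Tᵢ) = 0
T_out = Σ ṁᵢCp,ᵢTᵢ / Σ ṁᵢCp,ᵢ
      = -174720 / 7969 = -21.925 °C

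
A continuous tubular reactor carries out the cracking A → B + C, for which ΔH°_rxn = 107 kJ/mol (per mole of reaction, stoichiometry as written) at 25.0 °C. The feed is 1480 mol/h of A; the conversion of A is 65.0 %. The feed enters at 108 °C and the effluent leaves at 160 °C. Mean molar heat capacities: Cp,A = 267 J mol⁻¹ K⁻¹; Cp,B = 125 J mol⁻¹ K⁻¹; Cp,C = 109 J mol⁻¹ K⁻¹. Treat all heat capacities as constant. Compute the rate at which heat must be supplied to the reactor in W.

Extent of reaction ξ = 0.650 × 1480 = 962 mol/h
Reaction term: ξ·ΔH°_rxn = 962 × 107 = 102930 kJ/h
Sensible, feed 108→25 °C: -32798 kJ/h
Outlet flows (mol/h): A 518, B 962, C 962
Sensible, products 25→160 °C: 49061 kJ/h
Q = ΔH = 119200 kJ/h = 33.11 kW
Heat supplied = 33110 W

Q_in = 33100 W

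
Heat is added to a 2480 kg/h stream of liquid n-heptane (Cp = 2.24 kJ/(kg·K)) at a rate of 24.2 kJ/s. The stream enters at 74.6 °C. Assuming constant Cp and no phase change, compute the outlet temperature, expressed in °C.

Q = 24.2 kJ/s = 87120 kJ/h
ΔT = Q/(ṁ·Cp) = 87120/(2480×2.24) = 15.683 K
T_out = 74.6 + 15.683 = 90.283 °C

T_out = 90.3 °C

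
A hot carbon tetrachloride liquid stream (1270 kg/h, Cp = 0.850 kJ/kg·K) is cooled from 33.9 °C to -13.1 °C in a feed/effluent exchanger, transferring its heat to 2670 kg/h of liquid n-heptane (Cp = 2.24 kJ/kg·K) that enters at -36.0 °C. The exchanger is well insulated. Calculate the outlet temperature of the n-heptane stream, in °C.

T_c,out = -27.5 °C

Heat released by hot stream: Q = 1270 × 0.850 × (33.9 − -13.1) = 50736 kJ/h
Energy balance on cold side (adiabatic exchanger): Q = ṁ_c·Cp_c·(T_c,out − T_c,in)
T_c,out = -36.0 + 50736/(2670 × 2.24) = -27.517 °C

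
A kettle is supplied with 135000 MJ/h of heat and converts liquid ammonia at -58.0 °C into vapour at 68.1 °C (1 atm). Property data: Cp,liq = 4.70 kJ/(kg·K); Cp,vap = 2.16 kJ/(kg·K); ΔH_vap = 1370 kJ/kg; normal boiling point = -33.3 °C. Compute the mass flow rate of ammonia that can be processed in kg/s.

Δh = 4.70×(-33.3−-58.0) + 1370 + 2.16×(68.1−-33.3) = 1705.1 kJ/kg
Q = 135000 MJ/h = 37500 kJ/s = 37500 kJ/s
ṁ = Q/Δh = 37500 / 1705.1 = 21.993 kg/s

ṁ = 22.0 kg/s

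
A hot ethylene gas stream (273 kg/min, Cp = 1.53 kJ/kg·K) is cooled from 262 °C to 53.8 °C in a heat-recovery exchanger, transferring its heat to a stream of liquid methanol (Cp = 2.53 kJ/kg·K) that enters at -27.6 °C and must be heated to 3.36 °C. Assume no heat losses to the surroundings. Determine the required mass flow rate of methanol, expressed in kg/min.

Heat released by hot stream: Q = 273 × 1.53 × (262 − 53.8) = 86963 kJ/min
Energy balance on cold side (adiabatic exchanger): Q = ṁ_c·Cp_c·(T_c,out − T_c,in)
ṁ_c = 86963 / [2.53 × (3.36 − -27.6)] = 1110.2 kg/min

ṁ_c = 1110 kg/min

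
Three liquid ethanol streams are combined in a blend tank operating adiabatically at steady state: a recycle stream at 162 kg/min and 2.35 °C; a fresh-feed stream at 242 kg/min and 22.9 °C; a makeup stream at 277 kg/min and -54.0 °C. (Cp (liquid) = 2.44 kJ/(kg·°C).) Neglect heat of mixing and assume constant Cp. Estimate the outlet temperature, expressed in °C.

No heat crosses the boundary, so H_out = H_in.
Σ ṁᵢCp,ᵢTᵢ = 162×2.44×2.35 + 242×2.44×22.9 + 277×2.44×-54.0 = -22047
Σ ṁᵢCp,ᵢ = 162×2.44 + 242×2.44 + 277×2.44 = 1661.6
T_out = -22047 / 1661.6 = -13.268 °C

T_out = -13.3 °C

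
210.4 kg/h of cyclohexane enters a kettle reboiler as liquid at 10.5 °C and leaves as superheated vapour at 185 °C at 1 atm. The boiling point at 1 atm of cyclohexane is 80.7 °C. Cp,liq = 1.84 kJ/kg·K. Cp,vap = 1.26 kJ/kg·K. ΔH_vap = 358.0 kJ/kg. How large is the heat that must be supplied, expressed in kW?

liquid 10.5→80.7 °C: 129.17 kJ/kg
vaporisation at 80.7 °C: 358 kJ/kg
vapour 80.7→185 °C: 131.42 kJ/kg
Δh = 129.17 + 358 + 131.42 = 618.59 kJ/kg
Q = ṁ·Δh = 210.4 kg/h × 618.59 kJ/kg = 130150 kJ/h
|Q| = 36.153 kW

Q = 36.2 kW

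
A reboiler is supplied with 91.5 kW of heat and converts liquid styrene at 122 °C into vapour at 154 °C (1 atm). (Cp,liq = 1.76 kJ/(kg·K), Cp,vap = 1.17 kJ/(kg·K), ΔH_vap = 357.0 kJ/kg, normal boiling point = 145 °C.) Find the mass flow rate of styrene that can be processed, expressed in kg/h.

Δh = 1.76×(145−122) + 357.0 + 1.17×(154−145) = 408.01 kJ/kg
Q = 91.5 kW = 91.5 kJ/s = 329400 kJ/h
ṁ = Q/Δh = 329400 / 408.01 = 807.33 kg/h

ṁ = 807 kg/h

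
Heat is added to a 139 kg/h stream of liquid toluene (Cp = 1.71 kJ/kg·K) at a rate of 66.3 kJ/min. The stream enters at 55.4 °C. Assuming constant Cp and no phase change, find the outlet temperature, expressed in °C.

Q = 66.3 kJ/min = 3978 kJ/h
ΔT = Q/(ṁ·Cp) = 3978/(139×1.71) = 16.736 K
T_out = 55.4 + 16.736 = 72.136 °C

T_out = 72.1 °C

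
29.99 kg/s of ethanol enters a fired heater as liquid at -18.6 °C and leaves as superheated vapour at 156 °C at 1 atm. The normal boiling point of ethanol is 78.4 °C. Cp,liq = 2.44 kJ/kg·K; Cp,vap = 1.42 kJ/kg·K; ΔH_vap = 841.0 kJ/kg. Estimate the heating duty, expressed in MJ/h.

Q = 128000 MJ/h

liquid -18.6→78.4 °C: 236.68 kJ/kg
vaporisation at 78.4 °C: 841 kJ/kg
vapour 78.4→156 °C: 110.19 kJ/kg
Δh = 236.68 + 841 + 110.19 = 1187.9 kJ/kg
Q = ṁ·Δh = 29.99 kg/s × 1187.9 kJ/kg = 35624 kJ/s
|Q| = 35624 kW = 128250 MJ/h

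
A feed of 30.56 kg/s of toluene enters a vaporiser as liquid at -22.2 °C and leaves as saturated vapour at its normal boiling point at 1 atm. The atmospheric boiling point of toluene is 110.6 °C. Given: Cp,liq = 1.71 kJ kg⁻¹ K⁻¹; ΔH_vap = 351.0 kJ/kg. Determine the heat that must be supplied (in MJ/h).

Q = 63600 MJ/h

liquid -22.2→110.6 °C: 227.09 kJ/kg
vaporisation at 110.6 °C: 351 kJ/kg
Δh = 227.09 + 351 = 578.09 kJ/kg
Q = ṁ·Δh = 30.56 kg/s × 578.09 kJ/kg = 17666 kJ/s
|Q| = 17666 kW = 63599 MJ/h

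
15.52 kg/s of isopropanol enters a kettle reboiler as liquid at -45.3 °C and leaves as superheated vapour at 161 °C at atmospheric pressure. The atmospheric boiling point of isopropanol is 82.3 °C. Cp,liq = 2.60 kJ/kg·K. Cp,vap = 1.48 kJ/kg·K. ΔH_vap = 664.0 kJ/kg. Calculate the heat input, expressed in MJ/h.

Q = 62100 MJ/h

liquid -45.3→82.3 °C: 331.76 kJ/kg
vaporisation at 82.3 °C: 664 kJ/kg
vapour 82.3→161 °C: 116.48 kJ/kg
Δh = 331.76 + 664 + 116.48 = 1112.2 kJ/kg
Q = ṁ·Δh = 15.52 kg/s × 1112.2 kJ/kg = 17262 kJ/s
|Q| = 17262 kW = 62143 MJ/h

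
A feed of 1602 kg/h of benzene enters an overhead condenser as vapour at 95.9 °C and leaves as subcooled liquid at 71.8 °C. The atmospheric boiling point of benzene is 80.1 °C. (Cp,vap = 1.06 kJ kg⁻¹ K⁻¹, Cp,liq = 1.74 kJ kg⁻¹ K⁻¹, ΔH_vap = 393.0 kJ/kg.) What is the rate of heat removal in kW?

vapour 95.9→80.1 °C: -16.748 kJ/kg
condensation at 80.1 °C: -393 kJ/kg
liquid 80.1→71.8 °C: -14.442 kJ/kg
Δh = -16.748 + -393 + -14.442 = -424.19 kJ/kg
Q = ṁ·Δh = 1602 kg/h × -424.19 kJ/kg = -679550 kJ/h
|Q| = 188.76 kW

Q_c = 189 kW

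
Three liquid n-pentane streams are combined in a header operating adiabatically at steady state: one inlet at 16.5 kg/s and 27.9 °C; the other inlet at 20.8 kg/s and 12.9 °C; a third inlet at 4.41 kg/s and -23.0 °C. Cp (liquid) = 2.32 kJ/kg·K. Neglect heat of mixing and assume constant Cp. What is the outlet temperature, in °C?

T_out = 15.0 °C

Energy balance with Q = 0: Σ ṁᵢCp,ᵢ(T_out − Tᵢ) = 0
T_out = Σ ṁᵢCp,ᵢTᵢ / Σ ṁᵢCp,ᵢ
      = 1455.2 / 96.767 = 15.038 °C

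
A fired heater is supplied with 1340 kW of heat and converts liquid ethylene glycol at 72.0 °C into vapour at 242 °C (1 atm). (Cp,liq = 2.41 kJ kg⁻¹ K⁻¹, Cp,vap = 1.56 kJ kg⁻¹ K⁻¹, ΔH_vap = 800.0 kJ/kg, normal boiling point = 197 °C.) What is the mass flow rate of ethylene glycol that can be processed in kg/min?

Δh = 2.41×(197−72.0) + 800.0 + 1.56×(242−197) = 1171.5 kJ/kg
Q = 1340 kW = 1340 kJ/s = 80400 kJ/min
ṁ = Q/Δh = 80400 / 1171.5 = 68.633 kg/min

ṁ = 68.6 kg/min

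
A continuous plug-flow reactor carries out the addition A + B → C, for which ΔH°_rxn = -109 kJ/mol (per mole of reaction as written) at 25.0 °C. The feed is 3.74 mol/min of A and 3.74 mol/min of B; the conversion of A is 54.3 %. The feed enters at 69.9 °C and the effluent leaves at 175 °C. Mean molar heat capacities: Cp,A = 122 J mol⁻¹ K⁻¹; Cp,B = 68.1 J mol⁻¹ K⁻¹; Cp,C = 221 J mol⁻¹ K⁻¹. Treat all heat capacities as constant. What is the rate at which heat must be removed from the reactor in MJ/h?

Extent of reaction ξ = 0.543 × 3.74 = 2.0308 mol/min
Reaction term: ξ·ΔH°_rxn = 2.0308 × -109 = -221.36 kJ/min
Sensible, feed 69.9→25 °C: -31.923 kJ/min
Outlet flows (mol/min): A 1.7092, B 1.7092, C 2.0308
Sensible, products 25→175 °C: 116.06 kJ/min
Q = ΔH = -137.22 kJ/min = -2.2871 kW
Heat removed = 8.2334 MJ/h

Q_out = 8.23 MJ/h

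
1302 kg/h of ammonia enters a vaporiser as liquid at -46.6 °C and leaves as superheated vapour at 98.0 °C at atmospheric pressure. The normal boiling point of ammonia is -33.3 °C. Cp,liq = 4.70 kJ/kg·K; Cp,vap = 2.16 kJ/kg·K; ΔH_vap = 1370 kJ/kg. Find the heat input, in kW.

liquid -46.6→-33.3 °C: 62.51 kJ/kg
vaporisation at -33.3 °C: 1370 kJ/kg
vapour -33.3→98.0 °C: 283.61 kJ/kg
Δh = 62.51 + 1370 + 283.61 = 1716.1 kJ/kg
Q = ṁ·Δh = 1302 kg/h × 1716.1 kJ/kg = 2.2344e+06 kJ/h
|Q| = 620.66 kW

Q = 621 kW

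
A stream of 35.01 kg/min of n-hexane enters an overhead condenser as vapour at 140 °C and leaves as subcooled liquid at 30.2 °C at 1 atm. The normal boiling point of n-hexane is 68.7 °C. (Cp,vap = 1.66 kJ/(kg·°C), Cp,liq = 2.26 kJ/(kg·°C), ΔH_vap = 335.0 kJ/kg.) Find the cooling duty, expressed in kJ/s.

Q_c = 315 kJ/s

vapour 140→68.7 °C: -118.36 kJ/kg
condensation at 68.7 °C: -335 kJ/kg
liquid 68.7→30.2 °C: -87.01 kJ/kg
Δh = -118.36 + -335 + -87.01 = -540.37 kJ/kg
Q = ṁ·Δh = 35.01 kg/min × -540.37 kJ/kg = -18918 kJ/min
|Q| = 315.3 kW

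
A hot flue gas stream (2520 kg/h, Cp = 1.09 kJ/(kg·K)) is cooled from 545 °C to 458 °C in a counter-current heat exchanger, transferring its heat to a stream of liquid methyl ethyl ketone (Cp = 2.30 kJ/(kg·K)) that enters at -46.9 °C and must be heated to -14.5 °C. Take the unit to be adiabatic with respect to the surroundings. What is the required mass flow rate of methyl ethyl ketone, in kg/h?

Heat released by hot stream: Q = 2520 × 1.09 × (545 − 458) = 238970 kJ/h
Energy balance on cold side (adiabatic exchanger): Q = ṁ_c·Cp_c·(T_c,out − T_c,in)
ṁ_c = 238970 / [2.30 × (-14.5 − -46.9)] = 3206.8 kg/h

ṁ_c = 3210 kg/h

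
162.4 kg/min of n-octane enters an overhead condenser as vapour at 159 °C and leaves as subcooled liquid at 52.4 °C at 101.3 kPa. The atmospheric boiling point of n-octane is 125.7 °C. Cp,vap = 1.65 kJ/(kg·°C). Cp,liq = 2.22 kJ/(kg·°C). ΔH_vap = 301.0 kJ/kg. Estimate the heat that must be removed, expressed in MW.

vapour 159→125.7 °C: -54.945 kJ/kg
condensation at 125.7 °C: -301 kJ/kg
liquid 125.7→52.4 °C: -162.73 kJ/kg
Δh = -54.945 + -301 + -162.73 = -518.67 kJ/kg
Q = ṁ·Δh = 162.4 kg/min × -518.67 kJ/kg = -84232 kJ/min
|Q| = 1403.9 kW = 1.4039 MW

Q_c = 1.40 MW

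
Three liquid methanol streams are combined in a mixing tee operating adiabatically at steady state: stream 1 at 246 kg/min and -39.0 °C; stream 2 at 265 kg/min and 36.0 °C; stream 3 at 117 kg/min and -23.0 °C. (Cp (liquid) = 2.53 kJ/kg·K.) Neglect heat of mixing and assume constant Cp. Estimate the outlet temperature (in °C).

T_out = -4.37 °C

Energy balance with Q = 0: Σ ṁᵢCp,ᵢ(T_out − Tᵢ) = 0
T_out = Σ ṁᵢCp,ᵢTᵢ / Σ ṁᵢCp,ᵢ
      = -6944.9 / 1588.8 = -4.371 °C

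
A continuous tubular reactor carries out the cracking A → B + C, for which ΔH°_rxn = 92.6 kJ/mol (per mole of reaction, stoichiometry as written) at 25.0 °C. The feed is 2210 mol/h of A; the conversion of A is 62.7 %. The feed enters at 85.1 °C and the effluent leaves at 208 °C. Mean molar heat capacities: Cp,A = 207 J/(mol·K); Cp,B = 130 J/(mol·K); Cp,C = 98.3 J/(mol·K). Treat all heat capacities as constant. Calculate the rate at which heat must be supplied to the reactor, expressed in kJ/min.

Q_in = 3170 kJ/min

Extent of reaction ξ = 0.627 × 2210 = 1385.7 mol/h
Reaction term: ξ·ΔH°_rxn = 1385.7 × 92.6 = 128310 kJ/h
Sensible, feed 85.1→25 °C: -27494 kJ/h
Outlet flows (mol/h): A 824.33, B 1385.7, C 1385.7
Sensible, products 25→208 °C: 89118 kJ/h
Q = ΔH = 189940 kJ/h = 52.76 kW
Heat supplied = 3165.6 kJ/min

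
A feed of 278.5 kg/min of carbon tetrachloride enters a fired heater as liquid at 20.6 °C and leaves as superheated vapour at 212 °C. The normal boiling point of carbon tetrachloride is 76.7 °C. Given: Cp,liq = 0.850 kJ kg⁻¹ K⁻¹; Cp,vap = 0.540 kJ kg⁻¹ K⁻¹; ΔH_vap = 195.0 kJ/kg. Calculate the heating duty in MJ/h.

Q = 5280 MJ/h

liquid 20.6→76.7 °C: 47.685 kJ/kg
vaporisation at 76.7 °C: 195 kJ/kg
vapour 76.7→212 °C: 73.062 kJ/kg
Δh = 47.685 + 195 + 73.062 = 315.75 kJ/kg
Q = ṁ·Δh = 278.5 kg/min × 315.75 kJ/kg = 87936 kJ/min
|Q| = 1465.6 kW = 5276.1 MJ/h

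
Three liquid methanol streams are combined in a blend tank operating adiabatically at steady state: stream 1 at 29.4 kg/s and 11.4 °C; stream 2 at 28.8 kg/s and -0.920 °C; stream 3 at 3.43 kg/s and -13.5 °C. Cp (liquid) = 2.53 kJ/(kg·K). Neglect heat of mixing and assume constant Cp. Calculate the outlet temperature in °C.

Energy balance with Q = 0: Σ ṁᵢCp,ᵢ(T_out − Tᵢ) = 0
Σ ṁᵢCp,ᵢTᵢ = 29.4×2.53×11.4 + 28.8×2.53×-0.920 + 3.43×2.53×-13.5 = 663.77
Σ ṁᵢCp,ᵢ = 29.4×2.53 + 28.8×2.53 + 3.43×2.53 = 155.92
T_out = 663.77 / 155.92 = 4.257 °C

T_out = 4.26 °C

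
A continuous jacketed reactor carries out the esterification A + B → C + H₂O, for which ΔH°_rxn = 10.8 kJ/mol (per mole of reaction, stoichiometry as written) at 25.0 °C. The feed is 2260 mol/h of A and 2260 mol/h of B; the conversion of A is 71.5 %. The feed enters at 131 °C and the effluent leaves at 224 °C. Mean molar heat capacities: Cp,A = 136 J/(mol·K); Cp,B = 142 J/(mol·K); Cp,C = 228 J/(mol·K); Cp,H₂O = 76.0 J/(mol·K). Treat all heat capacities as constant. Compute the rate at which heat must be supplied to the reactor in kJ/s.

Extent of reaction ξ = 0.715 × 2260 = 1615.9 mol/h
Reaction term: ξ·ΔH°_rxn = 1615.9 × 10.8 = 17452 kJ/h
Sensible, feed 131→25 °C: -66598 kJ/h
Outlet flows (mol/h): A 644.1, B 644.1, C 1615.9, H₂O 1615.9
Sensible, products 25→224 °C: 133390 kJ/h
Q = ΔH = 84242 kJ/h = 23.401 kW
Heat supplied = 23.401 kJ/s

Q_in = 23.4 kJ/s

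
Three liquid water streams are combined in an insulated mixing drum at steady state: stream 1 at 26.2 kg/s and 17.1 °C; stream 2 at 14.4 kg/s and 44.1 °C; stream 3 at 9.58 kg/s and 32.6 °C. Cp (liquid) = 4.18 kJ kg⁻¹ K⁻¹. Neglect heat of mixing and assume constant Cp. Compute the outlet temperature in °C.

Adiabatic, steady state ⇒ Σ ṁᵢCp,ᵢ(T_out − Tᵢ) = 0
Σ ṁᵢCp,ᵢTᵢ = 26.2×4.18×17.1 + 14.4×4.18×44.1 + 9.58×4.18×32.6 = 5832.6
Σ ṁᵢCp,ᵢ = 26.2×4.18 + 14.4×4.18 + 9.58×4.18 = 209.75
T_out = 5832.6 / 209.75 = 27.807 °C

T_out = 27.8 °C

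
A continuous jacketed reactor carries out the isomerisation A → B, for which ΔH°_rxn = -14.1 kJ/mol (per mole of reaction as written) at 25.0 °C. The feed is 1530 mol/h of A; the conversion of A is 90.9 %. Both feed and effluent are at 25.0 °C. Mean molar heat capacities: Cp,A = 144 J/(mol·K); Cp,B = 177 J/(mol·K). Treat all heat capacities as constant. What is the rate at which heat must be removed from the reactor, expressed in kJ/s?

Extent of reaction ξ = 0.909 × 1530 = 1390.8 mol/h
Reaction term: ξ·ΔH°_rxn = 1390.8 × -14.1 = -19610 kJ/h
Q = ΔH = -19610 kJ/h = -5.4472 kW
Heat removed = 5.4472 kJ/s

Q_out = 5.45 kJ/s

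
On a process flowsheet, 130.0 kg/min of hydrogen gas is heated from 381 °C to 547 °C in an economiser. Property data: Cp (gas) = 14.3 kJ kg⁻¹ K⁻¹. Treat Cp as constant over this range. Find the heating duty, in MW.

Q = ṁ·Cp·ΔT = 130.0 × 14.3 × (547 − 381) = 308590 kJ/min
Converting: 308590 / 60 s = 5143.2 kW
Heating duty = 5.1432 MW

Q = 5.14 MW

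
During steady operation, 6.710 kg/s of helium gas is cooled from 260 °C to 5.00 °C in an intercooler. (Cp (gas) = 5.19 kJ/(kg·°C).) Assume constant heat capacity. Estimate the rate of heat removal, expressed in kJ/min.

Q = ṁ·Cp·ΔT = 6.710 × 5.19 × (5.00 − 260) = -8880.3 kJ/s
Cooling duty = 532820 kJ/min

Q_c = 533000 kJ/min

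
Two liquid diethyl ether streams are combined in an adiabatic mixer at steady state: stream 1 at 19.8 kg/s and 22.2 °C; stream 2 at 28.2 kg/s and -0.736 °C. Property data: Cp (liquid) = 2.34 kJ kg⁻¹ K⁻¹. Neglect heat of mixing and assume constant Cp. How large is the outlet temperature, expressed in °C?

No heat crosses the boundary, so H_out = H_in.
T_out = Σ ṁᵢCp,ᵢTᵢ / Σ ṁᵢCp,ᵢ
      = 980 / 112.32 = 8.7251 °C

T_out = 8.73 °C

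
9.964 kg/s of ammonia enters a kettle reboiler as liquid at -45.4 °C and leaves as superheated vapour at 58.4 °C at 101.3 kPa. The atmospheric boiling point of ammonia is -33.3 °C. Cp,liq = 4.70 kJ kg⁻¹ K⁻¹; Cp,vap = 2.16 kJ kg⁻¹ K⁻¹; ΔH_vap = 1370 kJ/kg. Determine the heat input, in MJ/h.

liquid -45.4→-33.3 °C: 56.87 kJ/kg
vaporisation at -33.3 °C: 1370 kJ/kg
vapour -33.3→58.4 °C: 198.07 kJ/kg
Δh = 56.87 + 1370 + 198.07 = 1624.9 kJ/kg
Q = ṁ·Δh = 9.964 kg/s × 1624.9 kJ/kg = 16191 kJ/s
|Q| = 16191 kW = 58287 MJ/h

Q = 58300 MJ/h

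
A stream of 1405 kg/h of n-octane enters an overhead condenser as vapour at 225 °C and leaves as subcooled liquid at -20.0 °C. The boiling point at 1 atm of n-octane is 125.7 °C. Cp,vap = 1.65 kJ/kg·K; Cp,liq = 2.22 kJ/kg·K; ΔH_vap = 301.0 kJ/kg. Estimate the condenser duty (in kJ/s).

vapour 225→125.7 °C: -163.84 kJ/kg
condensation at 125.7 °C: -301 kJ/kg
liquid 125.7→-20.0 °C: -323.45 kJ/kg
Δh = -163.84 + -301 + -323.45 = -788.3 kJ/kg
Q = ṁ·Δh = 1405 kg/h × -788.3 kJ/kg = -1.1076e+06 kJ/h
|Q| = 307.66 kW

Q_c = 308 kJ/s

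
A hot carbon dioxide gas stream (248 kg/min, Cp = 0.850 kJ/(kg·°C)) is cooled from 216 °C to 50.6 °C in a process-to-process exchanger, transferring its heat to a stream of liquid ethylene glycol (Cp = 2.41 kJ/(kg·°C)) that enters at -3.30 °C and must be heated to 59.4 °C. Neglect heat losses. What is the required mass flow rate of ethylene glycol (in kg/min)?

ṁ_c = 231 kg/min

Heat released by hot stream: Q = 248 × 0.850 × (216 − 50.6) = 34866 kJ/min
Energy balance on cold side (adiabatic exchanger): Q = ṁ_c·Cp_c·(T_c,out − T_c,in)
ṁ_c = 34866 / [2.41 × (59.4 − -3.30)] = 230.74 kg/min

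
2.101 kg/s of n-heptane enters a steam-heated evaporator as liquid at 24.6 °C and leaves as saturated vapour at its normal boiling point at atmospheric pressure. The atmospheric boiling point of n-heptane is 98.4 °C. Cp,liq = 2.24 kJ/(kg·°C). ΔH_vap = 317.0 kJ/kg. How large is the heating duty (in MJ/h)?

Q = 3650 MJ/h

liquid 24.6→98.4 °C: 165.31 kJ/kg
vaporisation at 98.4 °C: 317 kJ/kg
Δh = 165.31 + 317 = 482.31 kJ/kg
Q = ṁ·Δh = 2.101 kg/s × 482.31 kJ/kg = 1013.3 kJ/s
|Q| = 1013.3 kW = 3648 MJ/h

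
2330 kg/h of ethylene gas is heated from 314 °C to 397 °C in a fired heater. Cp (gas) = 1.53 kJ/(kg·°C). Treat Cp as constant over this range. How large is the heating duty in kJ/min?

Q = 4930 kJ/min

Q = ṁ·Cp·ΔT = 2330 × 1.53 × (397 − 314) = 295890 kJ/h
Converting: 295890 / 3600 s = 82.191 kW
Heating duty = 4931.4 kJ/min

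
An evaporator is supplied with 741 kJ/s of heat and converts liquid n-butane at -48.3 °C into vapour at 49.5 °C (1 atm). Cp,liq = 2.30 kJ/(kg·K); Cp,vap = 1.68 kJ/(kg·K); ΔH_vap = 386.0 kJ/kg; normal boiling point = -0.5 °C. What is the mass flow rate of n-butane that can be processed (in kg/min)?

ṁ = 76.7 kg/min

Δh = 2.30×(-0.5−-48.3) + 386.0 + 1.68×(49.5−-0.5) = 579.94 kJ/kg
Q = 741 kJ/s = 741 kJ/s = 44460 kJ/min
ṁ = Q/Δh = 44460 / 579.94 = 76.663 kg/min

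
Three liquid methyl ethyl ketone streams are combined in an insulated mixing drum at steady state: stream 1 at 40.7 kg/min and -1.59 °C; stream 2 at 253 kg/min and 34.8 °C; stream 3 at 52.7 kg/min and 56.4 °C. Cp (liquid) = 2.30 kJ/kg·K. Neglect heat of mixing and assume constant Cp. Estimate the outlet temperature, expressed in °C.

Adiabatic, steady state ⇒ Σ ṁᵢCp,ᵢ(T_out − Tᵢ) = 0
Σ ṁᵢCp,ᵢTᵢ = 40.7×2.30×-1.59 + 253×2.30×34.8 + 52.7×2.30×56.4 = 26938
Σ ṁᵢCp,ᵢ = 40.7×2.30 + 253×2.30 + 52.7×2.30 = 796.72
T_out = 26938 / 796.72 = 33.811 °C

T_out = 33.8 °C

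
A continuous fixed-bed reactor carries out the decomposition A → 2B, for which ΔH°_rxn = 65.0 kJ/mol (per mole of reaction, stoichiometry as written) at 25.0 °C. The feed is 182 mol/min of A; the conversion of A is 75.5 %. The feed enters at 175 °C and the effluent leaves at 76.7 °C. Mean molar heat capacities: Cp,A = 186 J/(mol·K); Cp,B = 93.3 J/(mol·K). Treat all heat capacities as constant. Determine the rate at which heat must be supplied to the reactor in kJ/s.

Q_in = 93.5 kJ/s

Extent of reaction ξ = 0.755 × 182 = 137.41 mol/min
Reaction term: ξ·ΔH°_rxn = 137.41 × 65.0 = 8931.6 kJ/min
Sensible, feed 175→25 °C: -5077.8 kJ/min
Outlet flows (mol/min): A 44.59, B 274.82
Sensible, products 25→76.7 °C: 1754.4 kJ/min
Q = ΔH = 5608.3 kJ/min = 93.471 kW
Heat supplied = 93.471 kJ/s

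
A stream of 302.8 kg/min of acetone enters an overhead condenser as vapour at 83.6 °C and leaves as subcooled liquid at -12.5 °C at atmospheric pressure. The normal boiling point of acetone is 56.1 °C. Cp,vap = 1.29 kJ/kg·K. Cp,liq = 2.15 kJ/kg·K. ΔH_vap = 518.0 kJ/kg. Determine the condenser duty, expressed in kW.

vapour 83.6→56.1 °C: -35.475 kJ/kg
condensation at 56.1 °C: -518 kJ/kg
liquid 56.1→-12.5 °C: -147.49 kJ/kg
Δh = -35.475 + -518 + -147.49 = -700.96 kJ/kg
Q = ṁ·Δh = 302.8 kg/min × -700.96 kJ/kg = -212250 kJ/min
|Q| = 3537.5 kW

Q_c = 3540 kW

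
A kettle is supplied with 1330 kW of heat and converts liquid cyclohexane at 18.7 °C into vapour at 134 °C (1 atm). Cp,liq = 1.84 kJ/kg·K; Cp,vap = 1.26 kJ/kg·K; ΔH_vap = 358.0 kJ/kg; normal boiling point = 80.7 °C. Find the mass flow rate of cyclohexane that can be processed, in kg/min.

ṁ = 148 kg/min

Δh = 1.84×(80.7−18.7) + 358.0 + 1.26×(134−80.7) = 539.24 kJ/kg
Q = 1330 kW = 1330 kJ/s = 79800 kJ/min
ṁ = Q/Δh = 79800 / 539.24 = 147.99 kg/min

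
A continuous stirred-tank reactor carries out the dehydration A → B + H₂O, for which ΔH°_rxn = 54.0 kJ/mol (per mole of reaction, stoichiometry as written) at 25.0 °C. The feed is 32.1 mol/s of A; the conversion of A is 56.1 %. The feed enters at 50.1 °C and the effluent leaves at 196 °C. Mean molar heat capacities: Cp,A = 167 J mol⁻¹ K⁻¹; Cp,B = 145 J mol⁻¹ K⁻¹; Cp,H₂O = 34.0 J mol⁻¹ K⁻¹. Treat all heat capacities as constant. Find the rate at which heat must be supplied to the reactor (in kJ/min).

Q_in = 107000 kJ/min

Extent of reaction ξ = 0.561 × 32.1 = 18.008 mol/s
Reaction term: ξ·ΔH°_rxn = 18.008 × 54.0 = 972.44 kJ/s
Sensible, feed 50.1→25 °C: -134.55 kJ/s
Outlet flows (mol/s): A 14.092, B 18.008, H₂O 18.008
Sensible, products 25→196 °C: 953.63 kJ/s
Q = ΔH = 1791.5 kJ/s = 1791.5 kW
Heat supplied = 107490 kJ/min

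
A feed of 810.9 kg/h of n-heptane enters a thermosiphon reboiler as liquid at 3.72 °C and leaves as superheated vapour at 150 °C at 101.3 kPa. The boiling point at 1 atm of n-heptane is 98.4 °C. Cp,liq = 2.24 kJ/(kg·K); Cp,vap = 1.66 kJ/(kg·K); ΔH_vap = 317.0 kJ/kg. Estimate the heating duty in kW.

Q = 138 kW

liquid 3.72→98.4 °C: 212.08 kJ/kg
vaporisation at 98.4 °C: 317 kJ/kg
vapour 98.4→150 °C: 85.656 kJ/kg
Δh = 212.08 + 317 + 85.656 = 614.74 kJ/kg
Q = ṁ·Δh = 810.9 kg/h × 614.74 kJ/kg = 498490 kJ/h
|Q| = 138.47 kW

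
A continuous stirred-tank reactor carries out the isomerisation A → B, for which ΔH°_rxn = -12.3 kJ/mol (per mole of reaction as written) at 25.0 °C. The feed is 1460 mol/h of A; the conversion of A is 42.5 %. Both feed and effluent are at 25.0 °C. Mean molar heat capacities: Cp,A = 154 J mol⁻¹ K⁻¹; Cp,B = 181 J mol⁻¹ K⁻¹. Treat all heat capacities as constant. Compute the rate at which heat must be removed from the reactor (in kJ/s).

Extent of reaction ξ = 0.425 × 1460 = 620.5 mol/h
Reaction term: ξ·ΔH°_rxn = 620.5 × -12.3 = -7632.2 kJ/h
Q = ΔH = -7632.2 kJ/h = -2.12 kW
Heat removed = 2.12 kJ/s

Q_out = 2.12 kJ/s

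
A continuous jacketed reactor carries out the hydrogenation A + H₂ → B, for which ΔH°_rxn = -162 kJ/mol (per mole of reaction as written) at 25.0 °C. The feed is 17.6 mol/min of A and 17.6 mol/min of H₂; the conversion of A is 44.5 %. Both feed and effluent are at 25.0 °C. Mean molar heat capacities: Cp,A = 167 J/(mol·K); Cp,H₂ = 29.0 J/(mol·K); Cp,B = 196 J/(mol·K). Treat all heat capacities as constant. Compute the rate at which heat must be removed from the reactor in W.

Q_out = 21100 W

Extent of reaction ξ = 0.445 × 17.6 = 7.832 mol/min
Reaction term: ξ·ΔH°_rxn = 7.832 × -162 = -1268.8 kJ/min
Q = ΔH = -1268.8 kJ/min = -21.146 kW
Heat removed = 21146 W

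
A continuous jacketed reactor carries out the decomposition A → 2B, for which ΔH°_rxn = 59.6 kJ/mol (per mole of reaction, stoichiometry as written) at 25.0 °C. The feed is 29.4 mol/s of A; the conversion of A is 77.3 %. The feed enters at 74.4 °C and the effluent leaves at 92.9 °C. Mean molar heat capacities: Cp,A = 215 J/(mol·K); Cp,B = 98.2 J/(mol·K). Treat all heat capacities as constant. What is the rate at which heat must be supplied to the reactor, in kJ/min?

Q_in = 86600 kJ/min

Extent of reaction ξ = 0.773 × 29.4 = 22.726 mol/s
Reaction term: ξ·ΔH°_rxn = 22.726 × 59.6 = 1354.5 kJ/s
Sensible, feed 74.4→25 °C: -312.26 kJ/s
Outlet flows (mol/s): A 6.6738, B 45.452
Sensible, products 25→92.9 °C: 400.49 kJ/s
Q = ΔH = 1442.7 kJ/s = 1442.7 kW
Heat supplied = 86563 kJ/min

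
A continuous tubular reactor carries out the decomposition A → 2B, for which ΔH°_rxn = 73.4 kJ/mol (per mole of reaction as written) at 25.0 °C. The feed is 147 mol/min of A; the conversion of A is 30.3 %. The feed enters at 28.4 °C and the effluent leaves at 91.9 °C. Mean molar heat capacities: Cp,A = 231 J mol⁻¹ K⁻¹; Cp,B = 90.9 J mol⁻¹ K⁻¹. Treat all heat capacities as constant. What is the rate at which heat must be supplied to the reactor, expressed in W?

Extent of reaction ξ = 0.303 × 147 = 44.541 mol/min
Reaction term: ξ·ΔH°_rxn = 44.541 × 73.4 = 3269.3 kJ/min
Sensible, feed 28.4→25 °C: -115.45 kJ/min
Outlet flows (mol/min): A 102.46, B 89.082
Sensible, products 25→91.9 °C: 2125.1 kJ/min
Q = ΔH = 5279 kJ/min = 87.983 kW
Heat supplied = 87983 W

Q_in = 88000 W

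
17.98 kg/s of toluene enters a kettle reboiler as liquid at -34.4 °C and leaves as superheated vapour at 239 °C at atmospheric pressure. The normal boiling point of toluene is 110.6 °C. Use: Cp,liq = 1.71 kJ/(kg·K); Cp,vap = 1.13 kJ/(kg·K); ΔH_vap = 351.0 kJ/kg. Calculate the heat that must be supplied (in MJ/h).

liquid -34.4→110.6 °C: 247.95 kJ/kg
vaporisation at 110.6 °C: 351 kJ/kg
vapour 110.6→239 °C: 145.09 kJ/kg
Δh = 247.95 + 351 + 145.09 = 744.04 kJ/kg
Q = ṁ·Δh = 17.98 kg/s × 744.04 kJ/kg = 13378 kJ/s
|Q| = 13378 kW = 48160 MJ/h

Q = 48200 MJ/h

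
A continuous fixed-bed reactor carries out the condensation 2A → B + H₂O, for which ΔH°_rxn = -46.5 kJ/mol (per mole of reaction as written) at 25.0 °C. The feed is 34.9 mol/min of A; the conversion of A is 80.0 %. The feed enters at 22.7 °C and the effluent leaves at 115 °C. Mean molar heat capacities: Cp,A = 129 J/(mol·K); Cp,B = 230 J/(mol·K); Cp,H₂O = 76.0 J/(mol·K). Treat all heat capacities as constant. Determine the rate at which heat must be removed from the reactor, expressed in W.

Q_out = 2890 W

Extent of reaction ξ = 0.800 × 34.9 / 2 = 13.96 mol/min
Reaction term: ξ·ΔH°_rxn = 13.96 × -46.5 = -649.14 kJ/min
Sensible, feed 22.7→25 °C: 10.355 kJ/min
Outlet flows (mol/min): A 6.98, B 13.96, H₂O 13.96
Sensible, products 25→115 °C: 465.5 kJ/min
Q = ΔH = -173.29 kJ/min = -2.8881 kW
Heat removed = 2888.1 W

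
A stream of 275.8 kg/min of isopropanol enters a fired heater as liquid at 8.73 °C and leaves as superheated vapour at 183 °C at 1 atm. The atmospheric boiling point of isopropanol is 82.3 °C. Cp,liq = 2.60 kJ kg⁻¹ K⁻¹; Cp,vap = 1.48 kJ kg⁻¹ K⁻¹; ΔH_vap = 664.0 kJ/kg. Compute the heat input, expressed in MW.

liquid 8.73→82.3 °C: 191.28 kJ/kg
vaporisation at 82.3 °C: 664 kJ/kg
vapour 82.3→183 °C: 149.04 kJ/kg
Δh = 191.28 + 664 + 149.04 = 1004.3 kJ/kg
Q = ṁ·Δh = 275.8 kg/min × 1004.3 kJ/kg = 276990 kJ/min
|Q| = 4616.5 kW = 4.6165 MW

Q = 4.62 MW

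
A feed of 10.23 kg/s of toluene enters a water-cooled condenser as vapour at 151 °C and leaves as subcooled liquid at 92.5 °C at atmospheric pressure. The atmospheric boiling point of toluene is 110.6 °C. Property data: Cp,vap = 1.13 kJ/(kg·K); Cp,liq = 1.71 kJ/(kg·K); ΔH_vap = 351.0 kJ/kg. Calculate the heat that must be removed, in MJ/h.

Q_c = 15700 MJ/h

vapour 151→110.6 °C: -45.652 kJ/kg
condensation at 110.6 °C: -351 kJ/kg
liquid 110.6→92.5 °C: -30.951 kJ/kg
Δh = -45.652 + -351 + -30.951 = -427.6 kJ/kg
Q = ṁ·Δh = 10.23 kg/s × -427.6 kJ/kg = -4374.4 kJ/s
|Q| = 4374.4 kW = 15748 MJ/h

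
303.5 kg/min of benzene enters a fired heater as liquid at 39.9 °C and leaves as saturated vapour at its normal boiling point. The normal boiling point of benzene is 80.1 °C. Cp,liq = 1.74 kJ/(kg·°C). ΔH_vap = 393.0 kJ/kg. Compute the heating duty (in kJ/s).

liquid 39.9→80.1 °C: 69.948 kJ/kg
vaporisation at 80.1 °C: 393 kJ/kg
Δh = 69.948 + 393 = 462.95 kJ/kg
Q = ṁ·Δh = 303.5 kg/min × 462.95 kJ/kg = 140500 kJ/min
|Q| = 2341.7 kW

Q = 2340 kJ/s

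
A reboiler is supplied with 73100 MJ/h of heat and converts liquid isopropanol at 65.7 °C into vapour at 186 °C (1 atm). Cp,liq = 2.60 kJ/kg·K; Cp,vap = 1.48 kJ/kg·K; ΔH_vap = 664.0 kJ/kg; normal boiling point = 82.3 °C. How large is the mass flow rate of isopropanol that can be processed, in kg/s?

ṁ = 23.6 kg/s

Δh = 2.60×(82.3−65.7) + 664.0 + 1.48×(186−82.3) = 860.64 kJ/kg
Q = 73100 MJ/h = 20306 kJ/s = 20306 kJ/s
ṁ = Q/Δh = 20306 / 860.64 = 23.594 kg/s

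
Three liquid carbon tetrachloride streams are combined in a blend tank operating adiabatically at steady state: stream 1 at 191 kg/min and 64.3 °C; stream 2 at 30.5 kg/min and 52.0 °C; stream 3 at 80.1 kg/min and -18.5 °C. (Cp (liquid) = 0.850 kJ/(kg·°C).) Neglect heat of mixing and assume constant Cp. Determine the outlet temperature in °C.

T_out = 41.1 °C

Energy balance with Q = 0: Σ ṁᵢCp,ᵢ(T_out − Tᵢ) = 0
Σ ṁᵢCp,ᵢTᵢ = 191×0.850×64.3 + 30.5×0.850×52.0 + 80.1×0.850×-18.5 = 10528
Σ ṁᵢCp,ᵢ = 191×0.850 + 30.5×0.850 + 80.1×0.850 = 256.36
T_out = 10528 / 256.36 = 41.066 °C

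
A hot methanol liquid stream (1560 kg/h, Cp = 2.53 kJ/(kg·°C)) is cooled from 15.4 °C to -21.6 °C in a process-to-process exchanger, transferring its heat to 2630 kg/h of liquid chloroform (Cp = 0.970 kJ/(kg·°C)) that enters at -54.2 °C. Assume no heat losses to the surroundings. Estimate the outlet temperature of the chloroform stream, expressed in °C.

Heat released by hot stream: Q = 1560 × 2.53 × (15.4 − -21.6) = 146030 kJ/h
Energy balance on cold side (adiabatic exchanger): Q = ṁ_c·Cp_c·(T_c,out − T_c,in)
T_c,out = -54.2 + 146030/(2630 × 0.970) = 3.0426 °C

T_c,out = 3.04 °C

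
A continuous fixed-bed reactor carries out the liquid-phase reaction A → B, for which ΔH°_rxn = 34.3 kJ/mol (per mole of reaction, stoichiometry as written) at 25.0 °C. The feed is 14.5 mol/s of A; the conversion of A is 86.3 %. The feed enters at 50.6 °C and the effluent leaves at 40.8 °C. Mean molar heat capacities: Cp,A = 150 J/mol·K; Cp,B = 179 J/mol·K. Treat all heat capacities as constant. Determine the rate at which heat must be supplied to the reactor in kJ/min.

Extent of reaction ξ = 0.863 × 14.5 = 12.514 mol/s
Reaction term: ξ·ΔH°_rxn = 12.514 × 34.3 = 429.21 kJ/s
Sensible, feed 50.6→25 °C: -55.68 kJ/s
Outlet flows (mol/s): A 1.9865, B 12.514
Sensible, products 25→40.8 °C: 40.099 kJ/s
Q = ΔH = 413.63 kJ/s = 413.63 kW
Heat supplied = 24818 kJ/min

Q_in = 24800 kJ/min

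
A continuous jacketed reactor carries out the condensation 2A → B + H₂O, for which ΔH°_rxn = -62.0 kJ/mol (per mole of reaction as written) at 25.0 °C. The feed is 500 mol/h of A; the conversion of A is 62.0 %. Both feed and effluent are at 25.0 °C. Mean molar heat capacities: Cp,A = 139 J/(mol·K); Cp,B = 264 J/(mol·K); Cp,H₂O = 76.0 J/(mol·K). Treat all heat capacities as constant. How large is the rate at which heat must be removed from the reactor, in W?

Extent of reaction ξ = 0.620 × 500 / 2 = 155 mol/h
Reaction term: ξ·ΔH°_rxn = 155 × -62.0 = -9610 kJ/h
Q = ΔH = -9610 kJ/h = -2.6694 kW
Heat removed = 2669.4 W

Q_out = 2670 W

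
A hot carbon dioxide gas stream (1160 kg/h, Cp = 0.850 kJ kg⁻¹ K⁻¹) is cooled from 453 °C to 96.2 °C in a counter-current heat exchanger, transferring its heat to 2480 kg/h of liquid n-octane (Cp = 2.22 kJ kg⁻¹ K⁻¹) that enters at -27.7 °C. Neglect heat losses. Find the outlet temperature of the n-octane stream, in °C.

Heat released by hot stream: Q = 1160 × 0.850 × (453 − 96.2) = 351800 kJ/h
Energy balance on cold side (adiabatic exchanger): Q = ṁ_c·Cp_c·(T_c,out − T_c,in)
T_c,out = -27.7 + 351800/(2480 × 2.22) = 36.199 °C

T_c,out = 36.2 °C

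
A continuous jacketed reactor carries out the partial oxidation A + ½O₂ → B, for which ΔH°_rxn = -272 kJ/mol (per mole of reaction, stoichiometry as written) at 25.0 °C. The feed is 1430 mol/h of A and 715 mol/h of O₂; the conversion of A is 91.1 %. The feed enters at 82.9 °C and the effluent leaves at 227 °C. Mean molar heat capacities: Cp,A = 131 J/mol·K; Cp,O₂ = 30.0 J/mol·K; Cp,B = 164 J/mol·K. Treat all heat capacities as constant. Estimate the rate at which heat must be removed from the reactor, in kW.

Q_out = 88.8 kW

Extent of reaction ξ = 0.911 × 1430 = 1302.7 mol/h
Reaction term: ξ·ΔH°_rxn = 1302.7 × -272 = -354340 kJ/h
Sensible, feed 82.9→25 °C: -12088 kJ/h
Outlet flows (mol/h): A 127.27, O₂ 63.635, B 1302.7
Sensible, products 25→227 °C: 46910 kJ/h
Q = ΔH = -319520 kJ/h = -88.756 kW
Heat removed = 88.756 kW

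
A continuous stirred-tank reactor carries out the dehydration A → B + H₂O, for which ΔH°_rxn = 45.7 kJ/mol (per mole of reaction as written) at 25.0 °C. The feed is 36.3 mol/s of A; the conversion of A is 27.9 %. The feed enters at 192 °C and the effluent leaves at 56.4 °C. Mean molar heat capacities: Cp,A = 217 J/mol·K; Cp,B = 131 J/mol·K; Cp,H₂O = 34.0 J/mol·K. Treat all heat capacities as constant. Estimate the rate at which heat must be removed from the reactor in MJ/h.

Extent of reaction ξ = 0.279 × 36.3 = 10.128 mol/s
Reaction term: ξ·ΔH°_rxn = 10.128 × 45.7 = 462.84 kJ/s
Sensible, feed 192→25 °C: -1315.5 kJ/s
Outlet flows (mol/s): A 26.172, B 10.128, H₂O 10.128
Sensible, products 25→56.4 °C: 230.8 kJ/s
Q = ΔH = -621.84 kJ/s = -621.84 kW
Heat removed = 2238.6 MJ/h

Q_out = 2240 MJ/h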